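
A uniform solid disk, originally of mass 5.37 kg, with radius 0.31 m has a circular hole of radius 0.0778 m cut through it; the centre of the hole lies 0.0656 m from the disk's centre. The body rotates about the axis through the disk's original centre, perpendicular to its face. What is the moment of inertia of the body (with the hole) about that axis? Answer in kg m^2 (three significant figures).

0.256

Unpierced body about its centre: I₀ = (1/2)MR² = (1/2)(5.37)(0.31)² = 0.25803 kg m^2.
The removed disk has mass m = M·(r/R)² = (5.37)(0.0778/0.31)² = 0.33823 kg (same uniform areal density).
Its moment of inertia about the rotation axis (parallel-axis theorem): I_hole = (1/2)mr² + md² = (1/2)(0.33823)(0.0778)² + (0.33823)(0.0656)² = 0.0024791 kg m^2.
Treating the hole as negative mass, I = I₀ − I_hole = 0.25803 − 0.0024791 = 0.25555 kg m^2.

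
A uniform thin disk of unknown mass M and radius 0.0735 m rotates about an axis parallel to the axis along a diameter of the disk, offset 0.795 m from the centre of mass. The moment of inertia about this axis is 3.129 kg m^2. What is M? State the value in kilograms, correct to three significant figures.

4.94

I = I_cm + Md² = (1/4)MR² + Md² = M·[0.25·(0.0735)² + (0.795)²] = M·0.63338.
So M = 3.129 / 0.63338 = 4.9402 kg.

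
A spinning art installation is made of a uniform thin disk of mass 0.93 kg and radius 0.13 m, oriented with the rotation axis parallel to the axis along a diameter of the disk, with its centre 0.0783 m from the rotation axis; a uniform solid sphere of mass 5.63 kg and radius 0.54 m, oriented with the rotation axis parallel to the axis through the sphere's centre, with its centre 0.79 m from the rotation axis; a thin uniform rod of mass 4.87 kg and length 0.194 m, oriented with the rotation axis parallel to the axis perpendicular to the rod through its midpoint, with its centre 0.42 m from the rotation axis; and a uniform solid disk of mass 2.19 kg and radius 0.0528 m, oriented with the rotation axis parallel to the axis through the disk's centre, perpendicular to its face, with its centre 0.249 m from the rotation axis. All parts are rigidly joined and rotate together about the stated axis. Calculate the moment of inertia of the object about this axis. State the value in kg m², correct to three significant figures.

Thin disk: I_cm = (1/4)MR² = (1/4)(0.93)(0.13)² = 0.0039293 kg m²; centre at d = 0.0783 m, so the parallel axis theorem gives I = 0.0039293 + (0.93)(0.0783)² = 0.009631 kg m².
Solid sphere: I_cm = (2/5)MR² = (2/5)(5.63)(0.54)² = 0.65668 kg m²; centre at d = 0.79 m, so the parallel axis theorem gives I = 0.65668 + (5.63)(0.79)² = 4.1704 kg m².
Thin rod: I_cm = (1/12)ML² = (1/12)(4.87)(0.194)² = 0.015274 kg m²; centre at d = 0.42 m, so the parallel axis theorem gives I = 0.015274 + (4.87)(0.42)² = 0.87434 kg m².
Solid disk: I_cm = (1/2)MR² = (1/2)(2.19)(0.0528)² = 0.0030527 kg m²; centre at d = 0.249 m, so the parallel axis theorem gives I = 0.0030527 + (2.19)(0.249)² = 0.13883 kg m².
Total I = 0.009631 + 4.1704 + 0.87434 + 0.13883 = 5.1932 kg m².

5.19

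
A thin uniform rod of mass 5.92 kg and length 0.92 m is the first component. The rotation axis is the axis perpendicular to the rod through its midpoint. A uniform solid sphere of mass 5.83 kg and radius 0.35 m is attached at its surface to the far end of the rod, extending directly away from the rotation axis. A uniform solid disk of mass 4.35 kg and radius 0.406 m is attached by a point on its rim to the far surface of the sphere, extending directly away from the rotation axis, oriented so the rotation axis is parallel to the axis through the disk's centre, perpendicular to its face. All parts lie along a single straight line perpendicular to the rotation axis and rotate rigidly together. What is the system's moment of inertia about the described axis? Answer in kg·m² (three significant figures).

15.6

Thin rod: I_cm = (1/12)ML² = (1/12)(5.92)(0.92)² = 0.41756 kg·m²; axis through the centre, so I = 0.41756 kg·m².
Solid sphere: I_cm = (2/5)MR² = (2/5)(5.83)(0.35)² = 0.28567 kg·m²; centre at d = 0.46 + 0.35 = 0.81 m, so I = I_cm + Md² gives I = 0.28567 + (5.83)(0.81)² = 4.1107 kg·m².
Solid disk: I_cm = (1/2)MR² = (1/2)(4.35)(0.406)² = 0.35852 kg·m²; centre at d = 0.46 + 0.35 + 0.35 + 0.406 = 1.566 m, so I = I_cm + Md² gives I = 0.35852 + (4.35)(1.566)² = 11.026 kg·m².
Total I = 0.41756 + 4.1107 + 11.026 = 15.555 kg·m².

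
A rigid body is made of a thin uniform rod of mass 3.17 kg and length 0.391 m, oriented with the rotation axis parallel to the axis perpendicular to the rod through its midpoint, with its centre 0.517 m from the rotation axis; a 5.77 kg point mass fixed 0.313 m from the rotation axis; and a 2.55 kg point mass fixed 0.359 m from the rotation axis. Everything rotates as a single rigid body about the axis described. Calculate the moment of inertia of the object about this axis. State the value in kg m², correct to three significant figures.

Thin rod: I_cm = (1/12)ML² = (1/12)(3.17)(0.391)² = 0.040386 kg m²; centre at d = 0.517 m, so I = I_cm + Md² gives I = 0.040386 + (3.17)(0.517)² = 0.88769 kg m².
Point mass: I_cm = 0; centre at d = 0.313 m, so I = I_cm + Md² gives I = 0 + (5.77)(0.313)² = 0.56528 kg m².
Point mass: I_cm = 0; centre at d = 0.359 m, so I = I_cm + Md² gives I = 0 + (2.55)(0.359)² = 0.32865 kg m².
Total I = 0.88769 + 0.56528 + 0.32865 = 1.7816 kg m².

1.78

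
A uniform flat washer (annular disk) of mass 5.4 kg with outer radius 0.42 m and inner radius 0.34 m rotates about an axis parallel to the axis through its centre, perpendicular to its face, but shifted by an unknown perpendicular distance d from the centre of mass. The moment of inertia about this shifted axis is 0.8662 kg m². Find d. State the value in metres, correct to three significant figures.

0.120

About the centre-of-mass axis, I_cm = (1/2)M(R²+r²) = (1/2)(5.4)[(0.42)² + (0.34)²] = 0.7884 kg m².
Parallel axis theorem: I = I_cm + Md², so Md² = 0.8662 − 0.7884 = 0.0778 kg m².
d = √(0.0778 / 5.4) = 0.12003 m.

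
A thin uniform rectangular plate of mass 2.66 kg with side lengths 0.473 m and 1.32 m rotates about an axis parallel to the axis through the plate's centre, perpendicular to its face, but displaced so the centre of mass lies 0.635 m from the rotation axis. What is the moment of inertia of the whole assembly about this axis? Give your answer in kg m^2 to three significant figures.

1.51

I_cm = (1/12)M(a²+b²) = (1/12)(2.66)[(0.473)² + (1.32)²] = 0.43583 kg m^2; centre at d = 0.635 m, so I = I_cm + Md² gives I = 0.43583 + (2.66)(0.635)² = 1.5084 kg m^2.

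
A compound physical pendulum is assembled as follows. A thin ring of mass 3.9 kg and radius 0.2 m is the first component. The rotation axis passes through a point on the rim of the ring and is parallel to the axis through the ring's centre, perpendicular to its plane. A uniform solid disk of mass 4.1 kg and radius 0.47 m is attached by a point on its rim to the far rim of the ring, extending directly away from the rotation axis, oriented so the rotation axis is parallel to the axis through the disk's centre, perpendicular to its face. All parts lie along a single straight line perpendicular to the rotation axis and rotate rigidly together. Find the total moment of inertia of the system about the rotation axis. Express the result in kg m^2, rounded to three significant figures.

3.87

Thin ring: I_cm = MR² = (3.9)(0.2)² = 0.156 kg m^2; centre at d = 0.2 m, so the parallel axis theorem gives I = 0.156 + (3.9)(0.2)² = 0.312 kg m^2.
Solid disk: I_cm = (1/2)MR² = (1/2)(4.1)(0.47)² = 0.45284 kg m^2; centre at d = 0.2 + 0.2 + 0.47 = 0.87 m, so the parallel axis theorem gives I = 0.45284 + (4.1)(0.87)² = 3.5561 kg m^2.
Total I = 0.312 + 3.5561 = 3.8681 kg m^2.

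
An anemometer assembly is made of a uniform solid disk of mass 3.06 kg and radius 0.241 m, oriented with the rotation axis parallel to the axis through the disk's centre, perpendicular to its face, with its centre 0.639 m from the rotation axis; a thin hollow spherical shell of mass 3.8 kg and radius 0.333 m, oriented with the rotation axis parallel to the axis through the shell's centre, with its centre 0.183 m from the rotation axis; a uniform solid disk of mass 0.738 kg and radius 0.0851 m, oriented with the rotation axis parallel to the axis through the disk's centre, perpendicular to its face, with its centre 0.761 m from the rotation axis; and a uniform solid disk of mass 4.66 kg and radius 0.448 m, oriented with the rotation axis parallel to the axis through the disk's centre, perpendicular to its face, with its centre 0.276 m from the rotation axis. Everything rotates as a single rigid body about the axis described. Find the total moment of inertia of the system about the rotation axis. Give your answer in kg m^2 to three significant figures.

3.00

Solid disk: I_cm = (1/2)MR² = (1/2)(3.06)(0.241)² = 0.088864 kg m^2; centre at d = 0.639 m, so I = I_cm + Md² gives I = 0.088864 + (3.06)(0.639)² = 1.3383 kg m^2.
Spherical shell: I_cm = (2/3)MR² = (2/3)(3.8)(0.333)² = 0.28092 kg m^2; centre at d = 0.183 m, so I = I_cm + Md² gives I = 0.28092 + (3.8)(0.183)² = 0.40818 kg m^2.
Solid disk: I_cm = (1/2)MR² = (1/2)(0.738)(0.0851)² = 0.0026723 kg m^2; centre at d = 0.761 m, so I = I_cm + Md² gives I = 0.0026723 + (0.738)(0.761)² = 0.43006 kg m^2.
Solid disk: I_cm = (1/2)MR² = (1/2)(4.66)(0.448)² = 0.46764 kg m^2; centre at d = 0.276 m, so I = I_cm + Md² gives I = 0.46764 + (4.66)(0.276)² = 0.82262 kg m^2.
Total I = 1.3383 + 0.40818 + 0.43006 + 0.82262 = 2.9992 kg m^2.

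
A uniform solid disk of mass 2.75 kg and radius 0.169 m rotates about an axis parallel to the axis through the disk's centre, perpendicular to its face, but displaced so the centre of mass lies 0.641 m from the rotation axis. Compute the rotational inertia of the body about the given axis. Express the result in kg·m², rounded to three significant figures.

I_cm = (1/2)MR² = (1/2)(2.75)(0.169)² = 0.039271 kg·m²; centre at d = 0.641 m, so the parallel axis theorem gives I = 0.039271 + (2.75)(0.641)² = 1.1692 kg·m².

1.17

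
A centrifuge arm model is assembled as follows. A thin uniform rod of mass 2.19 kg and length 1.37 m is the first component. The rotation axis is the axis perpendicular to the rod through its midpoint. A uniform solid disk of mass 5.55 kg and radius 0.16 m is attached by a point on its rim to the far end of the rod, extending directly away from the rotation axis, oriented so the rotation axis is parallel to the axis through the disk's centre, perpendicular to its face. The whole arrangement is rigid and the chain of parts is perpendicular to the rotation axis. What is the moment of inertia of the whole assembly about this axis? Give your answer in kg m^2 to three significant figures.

4.38

Thin rod: I_cm = (1/12)ML² = (1/12)(2.19)(1.37)² = 0.34253 kg m^2; axis through the centre, so I = 0.34253 kg m^2.
Solid disk: I_cm = (1/2)MR² = (1/2)(5.55)(0.16)² = 0.07104 kg m^2; centre at d = 0.685 + 0.16 = 0.845 m, so the parallel axis theorem gives I = 0.07104 + (5.55)(0.845)² = 4.0339 kg m^2.
Total I = 0.34253 + 4.0339 = 4.3764 kg m^2.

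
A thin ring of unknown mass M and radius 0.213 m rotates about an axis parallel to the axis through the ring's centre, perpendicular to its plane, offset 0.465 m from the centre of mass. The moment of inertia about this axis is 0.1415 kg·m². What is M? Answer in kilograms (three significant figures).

I = I_cm + Md² = MR² + Md² = M·[1·(0.213)² + (0.465)²] = M·0.26159.
So M = 0.1415 / 0.26159 = 0.54091 kg.

0.541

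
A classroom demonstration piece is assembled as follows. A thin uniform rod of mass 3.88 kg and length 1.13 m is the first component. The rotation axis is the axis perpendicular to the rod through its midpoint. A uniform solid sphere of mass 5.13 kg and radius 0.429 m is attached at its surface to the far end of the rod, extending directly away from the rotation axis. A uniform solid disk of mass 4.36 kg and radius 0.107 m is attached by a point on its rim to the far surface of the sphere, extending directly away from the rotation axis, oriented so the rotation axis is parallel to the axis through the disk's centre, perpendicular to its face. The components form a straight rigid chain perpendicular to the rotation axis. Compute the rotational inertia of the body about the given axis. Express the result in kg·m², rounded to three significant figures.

16.1

Thin rod: I_cm = (1/12)ML² = (1/12)(3.88)(1.13)² = 0.41286 kg·m²; axis through the centre, so I = 0.41286 kg·m².
Solid sphere: I_cm = (2/5)MR² = (2/5)(5.13)(0.429)² = 0.37765 kg·m²; centre at d = 0.565 + 0.429 = 0.994 m, so I = I_cm + Md² gives I = 0.37765 + (5.13)(0.994)² = 5.4463 kg·m².
Solid disk: I_cm = (1/2)MR² = (1/2)(4.36)(0.107)² = 0.024959 kg·m²; centre at d = 0.565 + 0.429 + 0.429 + 0.107 = 1.53 m, so I = I_cm + Md² gives I = 0.024959 + (4.36)(1.53)² = 10.231 kg·m².
Total I = 0.41286 + 5.4463 + 10.231 = 16.09 kg·m².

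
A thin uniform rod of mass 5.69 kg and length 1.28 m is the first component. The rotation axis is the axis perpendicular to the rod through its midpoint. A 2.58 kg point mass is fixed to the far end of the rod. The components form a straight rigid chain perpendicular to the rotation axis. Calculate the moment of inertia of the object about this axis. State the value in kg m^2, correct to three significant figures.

1.83

Thin rod: I_cm = (1/12)ML² = (1/12)(5.69)(1.28)² = 0.77687 kg m^2; axis through the centre, so I = 0.77687 kg m^2.
Point mass: I_cm = 0; centre at d = 0.64 m, so the parallel axis theorem gives I = 0 + (2.58)(0.64)² = 1.0568 kg m^2.
Total I = 0.77687 + 1.0568 = 1.8336 kg m^2.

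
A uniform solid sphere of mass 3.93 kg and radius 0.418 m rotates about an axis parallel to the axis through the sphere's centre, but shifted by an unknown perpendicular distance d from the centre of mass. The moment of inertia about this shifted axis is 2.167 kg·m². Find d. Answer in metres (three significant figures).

0.694

About the centre-of-mass axis, I_cm = (2/5)MR² = (2/5)(3.93)(0.418)² = 0.27467 kg·m².
Parallel axis theorem: I = I_cm + Md², so Md² = 2.167 − 0.27467 = 1.8923 kg·m².
d = √(1.8923 / 3.93) = 0.69391 m.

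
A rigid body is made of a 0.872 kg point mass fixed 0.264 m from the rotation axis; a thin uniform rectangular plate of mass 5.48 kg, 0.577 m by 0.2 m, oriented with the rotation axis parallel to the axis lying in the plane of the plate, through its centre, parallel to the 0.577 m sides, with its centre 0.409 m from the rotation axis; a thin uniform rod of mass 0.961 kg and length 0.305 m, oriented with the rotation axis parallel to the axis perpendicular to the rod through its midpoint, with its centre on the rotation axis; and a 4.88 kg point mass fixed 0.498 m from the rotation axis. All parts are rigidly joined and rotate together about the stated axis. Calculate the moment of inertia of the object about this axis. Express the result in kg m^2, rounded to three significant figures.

Point mass: I_cm = 0; centre at d = 0.264 m, so the parallel axis theorem gives I = 0 + (0.872)(0.264)² = 0.060775 kg m^2.
Rectangular plate: I_cm = (1/12)Mb² = (1/12)(5.48)(0.2)² = 0.018267 kg m^2; centre at d = 0.409 m, so the parallel axis theorem gives I = 0.018267 + (5.48)(0.409)² = 0.93497 kg m^2.
Thin rod: I_cm = (1/12)ML² = (1/12)(0.961)(0.305)² = 0.0074498 kg m^2; axis through the centre, so I = 0.0074498 kg m^2.
Point mass: I_cm = 0; centre at d = 0.498 m, so the parallel axis theorem gives I = 0 + (4.88)(0.498)² = 1.2103 kg m^2.
Total I = 0.060775 + 0.93497 + 0.0074498 + 1.2103 = 2.2135 kg m^2.

2.21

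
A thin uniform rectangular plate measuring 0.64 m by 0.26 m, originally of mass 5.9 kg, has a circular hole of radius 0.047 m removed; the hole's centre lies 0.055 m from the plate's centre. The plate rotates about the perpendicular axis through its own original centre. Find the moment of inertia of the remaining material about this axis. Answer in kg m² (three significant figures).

0.234

Unpierced body about its centre: I₀ = (1/12)M(a²+b²) = (1/12)(5.9)[(0.64)² + (0.26)²] = 0.23462 kg m².
The removed disk has mass m = M·πr²/(ab) = (5.9)·π(0.047)²/(0.64·0.26) = 0.24606 kg (same uniform areal density).
Its moment of inertia about the rotation axis (parallel-axis theorem): I_hole = (1/2)mr² + md² = (1/2)(0.24606)(0.047)² + (0.24606)(0.055)² = 0.0010161 kg m².
Treating the hole as negative mass, I = I₀ − I_hole = 0.23462 − 0.0010161 = 0.23361 kg m².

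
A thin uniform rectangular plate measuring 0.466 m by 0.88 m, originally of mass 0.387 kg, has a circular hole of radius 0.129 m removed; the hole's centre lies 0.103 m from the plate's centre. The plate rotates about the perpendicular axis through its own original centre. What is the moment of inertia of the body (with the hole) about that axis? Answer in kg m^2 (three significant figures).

0.0310

Unpierced body about its centre: I₀ = (1/12)M(a²+b²) = (1/12)(0.387)[(0.466)² + (0.88)²] = 0.031978 kg m^2.
The removed disk has mass m = M·πr²/(ab) = (0.387)·π(0.129)²/(0.466·0.88) = 0.049337 kg (same uniform areal density).
Its moment of inertia about the rotation axis (parallel-axis theorem): I_hole = (1/2)mr² + md² = (1/2)(0.049337)(0.129)² + (0.049337)(0.103)² = 0.00093392 kg m^2.
Treating the hole as negative mass, I = I₀ − I_hole = 0.031978 − 0.00093392 = 0.031044 kg m^2.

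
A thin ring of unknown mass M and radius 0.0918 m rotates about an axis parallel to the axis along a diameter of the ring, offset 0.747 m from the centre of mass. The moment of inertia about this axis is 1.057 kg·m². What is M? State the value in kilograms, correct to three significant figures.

I = I_cm + Md² = (1/2)MR² + Md² = M·[0.5·(0.0918)² + (0.747)²] = M·0.56222.
So M = 1.057 / 0.56222 = 1.88 kg.

1.88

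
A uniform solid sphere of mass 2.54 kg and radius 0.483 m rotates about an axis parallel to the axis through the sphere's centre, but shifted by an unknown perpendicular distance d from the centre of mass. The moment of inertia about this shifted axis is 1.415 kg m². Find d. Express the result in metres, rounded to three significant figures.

About the centre-of-mass axis, I_cm = (2/5)MR² = (2/5)(2.54)(0.483)² = 0.23702 kg m².
Parallel axis theorem: I = I_cm + Md², so Md² = 1.415 − 0.23702 = 1.178 kg m².
d = √(1.178 / 2.54) = 0.68101 m.

0.681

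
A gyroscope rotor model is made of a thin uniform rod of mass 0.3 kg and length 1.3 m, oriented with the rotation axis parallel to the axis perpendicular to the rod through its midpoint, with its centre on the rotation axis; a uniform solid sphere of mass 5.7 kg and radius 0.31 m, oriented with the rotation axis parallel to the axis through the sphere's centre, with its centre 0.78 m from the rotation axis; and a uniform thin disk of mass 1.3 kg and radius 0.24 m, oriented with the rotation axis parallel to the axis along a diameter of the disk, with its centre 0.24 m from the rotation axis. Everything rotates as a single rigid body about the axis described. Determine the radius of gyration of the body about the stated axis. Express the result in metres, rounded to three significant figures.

Thin rod: I_cm = (1/12)ML² = (1/12)(0.3)(1.3)² = 0.04225 kg m^2; axis through the centre, so I = 0.04225 kg m^2.
Solid sphere: I_cm = (2/5)MR² = (2/5)(5.7)(0.31)² = 0.21911 kg m^2; centre at d = 0.78 m, so I = I_cm + Md² gives I = 0.21911 + (5.7)(0.78)² = 3.687 kg m^2.
Thin disk: I_cm = (1/4)MR² = (1/4)(1.3)(0.24)² = 0.01872 kg m^2; centre at d = 0.24 m, so I = I_cm + Md² gives I = 0.01872 + (1.3)(0.24)² = 0.0936 kg m^2.
Total I = 3.8228 kg m^2; total mass M = 7.3 kg.
k = √(I/M) = √(3.8228/7.3) = 0.72365 m.

0.724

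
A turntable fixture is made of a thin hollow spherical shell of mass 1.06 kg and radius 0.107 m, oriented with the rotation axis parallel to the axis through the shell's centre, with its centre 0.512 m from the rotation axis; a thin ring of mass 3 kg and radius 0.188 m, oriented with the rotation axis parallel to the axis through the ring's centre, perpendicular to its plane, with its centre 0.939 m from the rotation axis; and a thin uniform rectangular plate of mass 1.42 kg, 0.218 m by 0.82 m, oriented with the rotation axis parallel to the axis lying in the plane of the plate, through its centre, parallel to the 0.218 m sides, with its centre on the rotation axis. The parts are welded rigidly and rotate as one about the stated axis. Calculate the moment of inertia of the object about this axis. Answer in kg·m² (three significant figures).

3.12

Spherical shell: I_cm = (2/3)MR² = (2/3)(1.06)(0.107)² = 0.0080906 kg·m²; centre at d = 0.512 m, so I = I_cm + Md² gives I = 0.0080906 + (1.06)(0.512)² = 0.28596 kg·m².
Thin ring: I_cm = MR² = (3)(0.188)² = 0.10603 kg·m²; centre at d = 0.939 m, so I = I_cm + Md² gives I = 0.10603 + (3)(0.939)² = 2.7512 kg·m².
Rectangular plate: I_cm = (1/12)Mb² = (1/12)(1.42)(0.82)² = 0.079567 kg·m²; axis through the centre, so I = 0.079567 kg·m².
Total I = 0.28596 + 2.7512 + 0.079567 = 3.1167 kg·m².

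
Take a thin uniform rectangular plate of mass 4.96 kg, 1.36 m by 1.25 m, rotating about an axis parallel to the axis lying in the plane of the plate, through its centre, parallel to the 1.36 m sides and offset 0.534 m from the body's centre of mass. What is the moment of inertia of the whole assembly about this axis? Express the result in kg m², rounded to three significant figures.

2.06

I_cm = (1/12)Mb² = (1/12)(4.96)(1.25)² = 0.64583 kg m²; centre at d = 0.534 m, so I = I_cm + Md² gives I = 0.64583 + (4.96)(0.534)² = 2.0602 kg m².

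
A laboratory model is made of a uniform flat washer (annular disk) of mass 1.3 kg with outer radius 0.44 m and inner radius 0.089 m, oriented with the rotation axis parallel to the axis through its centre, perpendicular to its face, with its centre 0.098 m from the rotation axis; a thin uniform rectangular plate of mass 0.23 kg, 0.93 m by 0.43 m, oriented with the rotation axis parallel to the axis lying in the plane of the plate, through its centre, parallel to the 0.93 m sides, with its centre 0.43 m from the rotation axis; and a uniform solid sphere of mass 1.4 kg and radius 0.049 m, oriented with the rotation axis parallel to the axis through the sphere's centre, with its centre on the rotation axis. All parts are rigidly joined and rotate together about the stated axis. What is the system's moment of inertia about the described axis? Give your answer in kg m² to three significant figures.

0.191

Annular disk: I_cm = (1/2)M(R²+r²) = (1/2)(1.3)[(0.44)² + (0.089)²] = 0.13099 kg m²; centre at d = 0.098 m, so I = I_cm + Md² gives I = 0.13099 + (1.3)(0.098)² = 0.14347 kg m².
Rectangular plate: I_cm = (1/12)Mb² = (1/12)(0.23)(0.43)² = 0.0035439 kg m²; centre at d = 0.43 m, so I = I_cm + Md² gives I = 0.0035439 + (0.23)(0.43)² = 0.046071 kg m².
Solid sphere: I_cm = (2/5)MR² = (2/5)(1.4)(0.049)² = 0.0013446 kg m²; axis through the centre, so I = 0.0013446 kg m².
Total I = 0.14347 + 0.046071 + 0.0013446 = 0.19089 kg m².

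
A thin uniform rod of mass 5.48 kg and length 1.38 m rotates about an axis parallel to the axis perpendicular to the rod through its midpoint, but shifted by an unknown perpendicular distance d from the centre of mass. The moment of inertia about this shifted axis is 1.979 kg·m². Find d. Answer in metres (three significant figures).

0.450

About the centre-of-mass axis, I_cm = (1/12)ML² = (1/12)(5.48)(1.38)² = 0.86968 kg·m².
Parallel axis theorem: I = I_cm + Md², so Md² = 1.979 − 0.86968 = 1.1093 kg·m².
d = √(1.1093 / 5.48) = 0.44992 m.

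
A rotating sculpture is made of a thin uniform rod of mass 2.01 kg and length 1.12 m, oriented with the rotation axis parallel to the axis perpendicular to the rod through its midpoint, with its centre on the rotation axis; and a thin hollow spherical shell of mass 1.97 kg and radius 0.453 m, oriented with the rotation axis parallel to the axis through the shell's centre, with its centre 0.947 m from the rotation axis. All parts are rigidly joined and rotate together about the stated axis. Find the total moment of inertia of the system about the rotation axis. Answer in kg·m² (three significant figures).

Thin rod: I_cm = (1/12)ML² = (1/12)(2.01)(1.12)² = 0.21011 kg·m²; axis through the centre, so I = 0.21011 kg·m².
Spherical shell: I_cm = (2/3)MR² = (2/3)(1.97)(0.453)² = 0.26951 kg·m²; centre at d = 0.947 m, so the parallel axis theorem gives I = 0.26951 + (1.97)(0.947)² = 2.0362 kg·m².
Total I = 0.21011 + 2.0362 = 2.2463 kg·m².

2.25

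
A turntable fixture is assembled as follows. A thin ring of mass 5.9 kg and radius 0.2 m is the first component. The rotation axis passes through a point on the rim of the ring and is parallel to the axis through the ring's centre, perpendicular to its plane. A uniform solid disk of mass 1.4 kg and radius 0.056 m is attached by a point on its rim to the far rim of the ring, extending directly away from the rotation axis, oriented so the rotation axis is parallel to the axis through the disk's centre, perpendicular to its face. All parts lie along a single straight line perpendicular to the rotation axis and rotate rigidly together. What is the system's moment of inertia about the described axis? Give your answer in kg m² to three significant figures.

0.765

Thin ring: I_cm = MR² = (5.9)(0.2)² = 0.236 kg m²; centre at d = 0.2 m, so I = I_cm + Md² gives I = 0.236 + (5.9)(0.2)² = 0.472 kg m².
Solid disk: I_cm = (1/2)MR² = (1/2)(1.4)(0.056)² = 0.0021952 kg m²; centre at d = 0.2 + 0.2 + 0.056 = 0.456 m, so I = I_cm + Md² gives I = 0.0021952 + (1.4)(0.456)² = 0.29331 kg m².
Total I = 0.472 + 0.29331 = 0.76531 kg m².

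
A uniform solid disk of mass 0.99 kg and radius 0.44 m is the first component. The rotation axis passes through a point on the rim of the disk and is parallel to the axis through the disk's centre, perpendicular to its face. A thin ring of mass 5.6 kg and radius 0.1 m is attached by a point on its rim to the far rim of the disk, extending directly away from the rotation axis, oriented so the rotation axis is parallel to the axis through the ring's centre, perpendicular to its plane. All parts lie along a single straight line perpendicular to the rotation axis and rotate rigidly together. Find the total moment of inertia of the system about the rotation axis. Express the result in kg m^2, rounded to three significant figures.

Solid disk: I_cm = (1/2)MR² = (1/2)(0.99)(0.44)² = 0.095832 kg m^2; centre at d = 0.44 m, so I = I_cm + Md² gives I = 0.095832 + (0.99)(0.44)² = 0.2875 kg m^2.
Thin ring: I_cm = MR² = (5.6)(0.1)² = 0.056 kg m^2; centre at d = 0.44 + 0.44 + 0.1 = 0.98 m, so I = I_cm + Md² gives I = 0.056 + (5.6)(0.98)² = 5.4342 kg m^2.
Total I = 0.2875 + 5.4342 = 5.7217 kg m^2.

5.72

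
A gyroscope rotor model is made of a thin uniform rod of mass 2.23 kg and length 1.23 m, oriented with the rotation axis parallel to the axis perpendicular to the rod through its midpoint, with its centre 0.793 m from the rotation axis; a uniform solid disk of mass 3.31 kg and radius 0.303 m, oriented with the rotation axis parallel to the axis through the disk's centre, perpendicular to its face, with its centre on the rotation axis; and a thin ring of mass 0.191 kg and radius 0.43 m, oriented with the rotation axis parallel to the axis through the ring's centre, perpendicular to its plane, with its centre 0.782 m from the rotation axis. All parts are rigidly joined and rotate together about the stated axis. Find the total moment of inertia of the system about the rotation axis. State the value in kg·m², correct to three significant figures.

1.99

Thin rod: I_cm = (1/12)ML² = (1/12)(2.23)(1.23)² = 0.28115 kg·m²; centre at d = 0.793 m, so I = I_cm + Md² gives I = 0.28115 + (2.23)(0.793)² = 1.6835 kg·m².
Solid disk: I_cm = (1/2)MR² = (1/2)(3.31)(0.303)² = 0.15194 kg·m²; axis through the centre, so I = 0.15194 kg·m².
Thin ring: I_cm = MR² = (0.191)(0.43)² = 0.035316 kg·m²; centre at d = 0.782 m, so I = I_cm + Md² gives I = 0.035316 + (0.191)(0.782)² = 0.15212 kg·m².
Total I = 1.6835 + 0.15194 + 0.15212 = 1.9875 kg·m².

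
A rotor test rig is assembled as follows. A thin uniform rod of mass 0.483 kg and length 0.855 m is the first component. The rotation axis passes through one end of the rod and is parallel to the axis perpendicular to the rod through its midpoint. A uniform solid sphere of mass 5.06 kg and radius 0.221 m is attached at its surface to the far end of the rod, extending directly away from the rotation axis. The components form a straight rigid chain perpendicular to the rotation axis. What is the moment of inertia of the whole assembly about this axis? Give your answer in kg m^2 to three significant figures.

Thin rod: I_cm = (1/12)ML² = (1/12)(0.483)(0.855)² = 0.029424 kg m^2; centre at d = 0.4275 m, so the parallel axis theorem gives I = 0.029424 + (0.483)(0.4275)² = 0.1177 kg m^2.
Solid sphere: I_cm = (2/5)MR² = (2/5)(5.06)(0.221)² = 0.098854 kg m^2; centre at d = 0.4275 + 0.4275 + 0.221 = 1.076 m, so the parallel axis theorem gives I = 0.098854 + (5.06)(1.076)² = 5.9572 kg m^2.
Total I = 0.1177 + 5.9572 = 6.0749 kg m^2.

6.07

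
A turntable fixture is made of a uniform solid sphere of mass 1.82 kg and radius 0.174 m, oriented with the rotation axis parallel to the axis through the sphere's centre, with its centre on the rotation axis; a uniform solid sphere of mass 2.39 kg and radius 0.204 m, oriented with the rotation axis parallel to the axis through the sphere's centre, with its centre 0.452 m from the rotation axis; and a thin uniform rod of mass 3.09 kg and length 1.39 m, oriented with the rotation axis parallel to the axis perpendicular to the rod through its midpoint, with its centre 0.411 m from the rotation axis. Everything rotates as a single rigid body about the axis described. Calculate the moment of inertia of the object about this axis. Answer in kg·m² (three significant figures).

1.57

Solid sphere: I_cm = (2/5)MR² = (2/5)(1.82)(0.174)² = 0.022041 kg·m²; axis through the centre, so I = 0.022041 kg·m².
Solid sphere: I_cm = (2/5)MR² = (2/5)(2.39)(0.204)² = 0.039785 kg·m²; centre at d = 0.452 m, so the parallel axis theorem gives I = 0.039785 + (2.39)(0.452)² = 0.52807 kg·m².
Thin rod: I_cm = (1/12)ML² = (1/12)(3.09)(1.39)² = 0.49752 kg·m²; centre at d = 0.411 m, so the parallel axis theorem gives I = 0.49752 + (3.09)(0.411)² = 1.0195 kg·m².
Total I = 0.022041 + 0.52807 + 1.0195 = 1.5696 kg·m².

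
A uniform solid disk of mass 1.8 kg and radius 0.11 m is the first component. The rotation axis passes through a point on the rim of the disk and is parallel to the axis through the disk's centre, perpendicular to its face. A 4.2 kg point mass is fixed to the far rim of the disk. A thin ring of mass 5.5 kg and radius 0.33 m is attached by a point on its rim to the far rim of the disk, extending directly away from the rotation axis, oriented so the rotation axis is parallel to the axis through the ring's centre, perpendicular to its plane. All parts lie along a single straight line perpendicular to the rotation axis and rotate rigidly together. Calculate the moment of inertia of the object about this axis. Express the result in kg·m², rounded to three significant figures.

2.50

Solid disk: I_cm = (1/2)MR² = (1/2)(1.8)(0.11)² = 0.01089 kg·m²; centre at d = 0.11 m, so I = I_cm + Md² gives I = 0.01089 + (1.8)(0.11)² = 0.03267 kg·m².
Point mass: I_cm = 0; centre at d = 0.11 + 0.11 = 0.22 m, so I = I_cm + Md² gives I = 0 + (4.2)(0.22)² = 0.20328 kg·m².
Thin ring: I_cm = MR² = (5.5)(0.33)² = 0.59895 kg·m²; centre at d = 0.11 + 0.11 + 0.33 = 0.55 m, so I = I_cm + Md² gives I = 0.59895 + (5.5)(0.55)² = 2.2627 kg·m².
Total I = 0.03267 + 0.20328 + 2.2627 = 2.4987 kg·m².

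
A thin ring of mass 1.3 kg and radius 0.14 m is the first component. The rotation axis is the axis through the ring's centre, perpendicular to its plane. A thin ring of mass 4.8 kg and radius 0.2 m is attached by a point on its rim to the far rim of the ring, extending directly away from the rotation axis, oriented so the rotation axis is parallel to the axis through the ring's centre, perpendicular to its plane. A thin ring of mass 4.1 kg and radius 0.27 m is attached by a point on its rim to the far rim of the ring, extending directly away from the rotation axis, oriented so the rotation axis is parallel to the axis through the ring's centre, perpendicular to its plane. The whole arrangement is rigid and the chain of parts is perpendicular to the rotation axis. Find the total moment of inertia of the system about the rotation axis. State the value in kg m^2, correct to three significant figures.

Thin ring: I_cm = MR² = (1.3)(0.14)² = 0.02548 kg m^2; axis through the centre, so I = 0.02548 kg m^2.
Thin ring: I_cm = MR² = (4.8)(0.2)² = 0.192 kg m^2; centre at d = 0.14 + 0.2 = 0.34 m, so the parallel axis theorem gives I = 0.192 + (4.8)(0.34)² = 0.74688 kg m^2.
Thin ring: I_cm = MR² = (4.1)(0.27)² = 0.29889 kg m^2; centre at d = 0.14 + 0.2 + 0.2 + 0.27 = 0.81 m, so the parallel axis theorem gives I = 0.29889 + (4.1)(0.81)² = 2.9889 kg m^2.
Total I = 0.02548 + 0.74688 + 2.9889 = 3.7613 kg m^2.

3.76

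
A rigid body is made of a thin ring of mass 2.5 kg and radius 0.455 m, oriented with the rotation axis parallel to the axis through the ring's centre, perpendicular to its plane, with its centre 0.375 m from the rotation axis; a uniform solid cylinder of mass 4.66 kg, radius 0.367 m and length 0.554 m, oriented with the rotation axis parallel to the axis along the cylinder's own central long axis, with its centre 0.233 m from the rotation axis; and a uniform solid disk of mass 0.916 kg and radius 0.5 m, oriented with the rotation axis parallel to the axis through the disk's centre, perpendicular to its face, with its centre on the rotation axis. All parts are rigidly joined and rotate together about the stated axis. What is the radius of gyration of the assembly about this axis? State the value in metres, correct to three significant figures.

0.438

Thin ring: I_cm = MR² = (2.5)(0.455)² = 0.51756 kg m^2; centre at d = 0.375 m, so I = I_cm + Md² gives I = 0.51756 + (2.5)(0.375)² = 0.86913 kg m^2.
Solid cylinder: I_cm = (1/2)MR² = (1/2)(4.66)(0.367)² = 0.31383 kg m^2; centre at d = 0.233 m, so I = I_cm + Md² gives I = 0.31383 + (4.66)(0.233)² = 0.56681 kg m^2.
Solid disk: I_cm = (1/2)MR² = (1/2)(0.916)(0.5)² = 0.1145 kg m^2; axis through the centre, so I = 0.1145 kg m^2.
Total I = 1.5504 kg m^2; total mass M = 8.076 kg.
k = √(I/M) = √(1.5504/8.076) = 0.43816 m.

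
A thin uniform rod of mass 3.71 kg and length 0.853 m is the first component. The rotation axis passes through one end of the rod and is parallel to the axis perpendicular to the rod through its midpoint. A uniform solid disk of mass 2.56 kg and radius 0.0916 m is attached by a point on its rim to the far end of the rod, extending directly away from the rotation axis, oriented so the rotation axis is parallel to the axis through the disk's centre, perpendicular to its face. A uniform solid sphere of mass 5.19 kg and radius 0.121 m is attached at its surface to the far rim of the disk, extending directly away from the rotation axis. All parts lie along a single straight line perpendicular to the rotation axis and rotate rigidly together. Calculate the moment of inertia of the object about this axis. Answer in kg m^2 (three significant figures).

10.2

Thin rod: I_cm = (1/12)ML² = (1/12)(3.71)(0.853)² = 0.22495 kg m^2; centre at d = 0.4265 m, so the parallel axis theorem gives I = 0.22495 + (3.71)(0.4265)² = 0.89981 kg m^2.
Solid disk: I_cm = (1/2)MR² = (1/2)(2.56)(0.0916)² = 0.01074 kg m^2; centre at d = 0.4265 + 0.4265 + 0.0916 = 0.9446 m, so the parallel axis theorem gives I = 0.01074 + (2.56)(0.9446)² = 2.2949 kg m^2.
Solid sphere: I_cm = (2/5)MR² = (2/5)(5.19)(0.121)² = 0.030395 kg m^2; centre at d = 0.4265 + 0.4265 + 0.0916 + 0.0916 + 0.121 = 1.1572 m, so the parallel axis theorem gives I = 0.030395 + (5.19)(1.1572)² = 6.9804 kg m^2.
Total I = 0.89981 + 2.2949 + 6.9804 = 10.175 kg m^2.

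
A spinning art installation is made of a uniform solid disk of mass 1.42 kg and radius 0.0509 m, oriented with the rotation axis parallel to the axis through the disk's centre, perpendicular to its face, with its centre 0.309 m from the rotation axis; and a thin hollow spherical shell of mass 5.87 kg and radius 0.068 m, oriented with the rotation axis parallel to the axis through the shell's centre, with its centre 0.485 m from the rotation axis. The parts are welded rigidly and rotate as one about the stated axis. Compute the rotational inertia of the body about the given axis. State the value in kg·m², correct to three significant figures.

Solid disk: I_cm = (1/2)MR² = (1/2)(1.42)(0.0509)² = 0.0018395 kg·m²; centre at d = 0.309 m, so I = I_cm + Md² gives I = 0.0018395 + (1.42)(0.309)² = 0.13742 kg·m².
Spherical shell: I_cm = (2/3)MR² = (2/3)(5.87)(0.068)² = 0.018095 kg·m²; centre at d = 0.485 m, so I = I_cm + Md² gives I = 0.018095 + (5.87)(0.485)² = 1.3989 kg·m².
Total I = 0.13742 + 1.3989 = 1.5363 kg·m².

1.54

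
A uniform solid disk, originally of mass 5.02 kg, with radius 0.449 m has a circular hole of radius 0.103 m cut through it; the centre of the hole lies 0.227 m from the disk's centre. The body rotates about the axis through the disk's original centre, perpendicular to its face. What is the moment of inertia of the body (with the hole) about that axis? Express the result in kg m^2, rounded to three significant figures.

0.491

Unpierced body about its centre: I₀ = (1/2)MR² = (1/2)(5.02)(0.449)² = 0.50602 kg m^2.
The removed disk has mass m = M·(r/R)² = (5.02)(0.103/0.449)² = 0.26417 kg (same uniform areal density).
Its moment of inertia about the rotation axis (parallel-axis theorem): I_hole = (1/2)mr² + md² = (1/2)(0.26417)(0.103)² + (0.26417)(0.227)² = 0.015014 kg m^2.
Treating the hole as negative mass, I = I₀ − I_hole = 0.50602 − 0.015014 = 0.491 kg m^2.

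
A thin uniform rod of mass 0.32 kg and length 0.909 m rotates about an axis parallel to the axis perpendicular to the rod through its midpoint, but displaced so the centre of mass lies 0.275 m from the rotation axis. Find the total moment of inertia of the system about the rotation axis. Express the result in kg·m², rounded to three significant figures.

I_cm = (1/12)ML² = (1/12)(0.32)(0.909)² = 0.022034 kg·m²; centre at d = 0.275 m, so I = I_cm + Md² gives I = 0.022034 + (0.32)(0.275)² = 0.046234 kg·m².

0.0462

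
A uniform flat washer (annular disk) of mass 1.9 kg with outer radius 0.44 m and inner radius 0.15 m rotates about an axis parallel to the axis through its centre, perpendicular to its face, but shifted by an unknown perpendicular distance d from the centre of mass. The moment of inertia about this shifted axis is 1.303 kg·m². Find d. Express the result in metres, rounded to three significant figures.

0.760

About the centre-of-mass axis, I_cm = (1/2)M(R²+r²) = (1/2)(1.9)[(0.44)² + (0.15)²] = 0.20529 kg·m².
Parallel axis theorem: I = I_cm + Md², so Md² = 1.303 − 0.20529 = 1.0977 kg·m².
d = √(1.0977 / 1.9) = 0.76009 m.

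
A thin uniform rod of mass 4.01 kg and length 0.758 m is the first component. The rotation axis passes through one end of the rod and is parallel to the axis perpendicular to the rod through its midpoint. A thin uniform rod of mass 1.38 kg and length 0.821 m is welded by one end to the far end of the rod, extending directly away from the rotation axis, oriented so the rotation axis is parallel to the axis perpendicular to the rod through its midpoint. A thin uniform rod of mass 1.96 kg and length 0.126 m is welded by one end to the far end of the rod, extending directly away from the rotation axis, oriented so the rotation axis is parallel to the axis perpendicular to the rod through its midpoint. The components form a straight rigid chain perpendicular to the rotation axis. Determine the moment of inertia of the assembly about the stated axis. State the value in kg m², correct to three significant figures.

8.02

Thin rod: I_cm = (1/12)ML² = (1/12)(4.01)(0.758)² = 0.192 kg m²; centre at d = 0.379 m, so I = I_cm + Md² gives I = 0.192 + (4.01)(0.379)² = 0.768 kg m².
Thin rod: I_cm = (1/12)ML² = (1/12)(1.38)(0.821)² = 0.077515 kg m²; centre at d = 0.379 + 0.379 + 0.4105 = 1.1685 m, so I = I_cm + Md² gives I = 0.077515 + (1.38)(1.1685)² = 1.9618 kg m².
Thin rod: I_cm = (1/12)ML² = (1/12)(1.96)(0.126)² = 0.0025931 kg m²; centre at d = 0.379 + 0.379 + 0.4105 + 0.4105 + 0.063 = 1.642 m, so I = I_cm + Md² gives I = 0.0025931 + (1.96)(1.642)² = 5.2871 kg m².
Total I = 0.768 + 1.9618 + 5.2871 = 8.0168 kg m².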